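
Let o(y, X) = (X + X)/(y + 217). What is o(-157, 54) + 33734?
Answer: 168679/5 ≈ 33736.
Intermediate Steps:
o(y, X) = 2*X/(217 + y) (o(y, X) = (2*X)/(217 + y) = 2*X/(217 + y))
o(-157, 54) + 33734 = 2*54/(217 - 157) + 33734 = 2*54/60 + 33734 = 2*54*(1/60) + 33734 = 9/5 + 33734 = 168679/5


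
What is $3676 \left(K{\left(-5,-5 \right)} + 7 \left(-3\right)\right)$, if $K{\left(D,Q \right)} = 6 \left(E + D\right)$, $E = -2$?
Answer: $-231588$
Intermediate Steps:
$K{\left(D,Q \right)} = -12 + 6 D$ ($K{\left(D,Q \right)} = 6 \left(-2 + D\right) = -12 + 6 D$)
$3676 \left(K{\left(-5,-5 \right)} + 7 \left(-3\right)\right) = 3676 \left(\left(-12 + 6 \left(-5\right)\right) + 7 \left(-3\right)\right) = 3676 \left(\left(-12 - 30\right) - 21\right) = 3676 \left(-42 - 21\right) = 3676 \left(-63\right) = -231588$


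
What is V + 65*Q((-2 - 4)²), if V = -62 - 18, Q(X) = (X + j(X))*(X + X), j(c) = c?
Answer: 336880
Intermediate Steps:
Q(X) = 4*X² (Q(X) = (X + X)*(X + X) = (2*X)*(2*X) = 4*X²)
V = -80
V + 65*Q((-2 - 4)²) = -80 + 65*(4*((-2 - 4)²)²) = -80 + 65*(4*((-6)²)²) = -80 + 65*(4*36²) = -80 + 65*(4*1296) = -80 + 65*5184 = -80 + 336960 = 336880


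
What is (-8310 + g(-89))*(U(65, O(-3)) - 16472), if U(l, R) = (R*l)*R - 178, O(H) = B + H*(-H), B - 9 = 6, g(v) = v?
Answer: 120189690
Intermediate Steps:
B = 15 (B = 9 + 6 = 15)
O(H) = 15 - H**2 (O(H) = 15 + H*(-H) = 15 - H**2)
U(l, R) = -178 + l*R**2 (U(l, R) = l*R**2 - 178 = -178 + l*R**2)
(-8310 + g(-89))*(U(65, O(-3)) - 16472) = (-8310 - 89)*((-178 + 65*(15 - 1*(-3)**2)**2) - 16472) = -8399*((-178 + 65*(15 - 1*9)**2) - 16472) = -8399*((-178 + 65*(15 - 9)**2) - 16472) = -8399*((-178 + 65*6**2) - 16472) = -8399*((-178 + 65*36) - 16472) = -8399*((-178 + 2340) - 16472) = -8399*(2162 - 16472) = -8399*(-14310) = 120189690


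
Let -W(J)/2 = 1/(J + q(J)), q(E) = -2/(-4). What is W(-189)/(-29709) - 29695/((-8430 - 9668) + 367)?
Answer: 332592629711/198592395183 ≈ 1.6747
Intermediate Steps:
q(E) = ½ (q(E) = -2*(-¼) = ½)
W(J) = -2/(½ + J) (W(J) = -2/(J + ½) = -2/(½ + J))
W(-189)/(-29709) - 29695/((-8430 - 9668) + 367) = -4/(1 + 2*(-189))/(-29709) - 29695/((-8430 - 9668) + 367) = -4/(1 - 378)*(-1/29709) - 29695/(-18098 + 367) = -4/(-377)*(-1/29709) - 29695/(-17731) = -4*(-1/377)*(-1/29709) - 29695*(-1/17731) = (4/377)*(-1/29709) + 29695/17731 = -4/11200293 + 29695/17731 = 332592629711/198592395183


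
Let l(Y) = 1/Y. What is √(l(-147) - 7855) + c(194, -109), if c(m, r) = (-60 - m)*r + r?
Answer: 27577 + I*√3464058/21 ≈ 27577.0 + 88.628*I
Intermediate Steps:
c(m, r) = r + r*(-60 - m) (c(m, r) = r*(-60 - m) + r = r + r*(-60 - m))
√(l(-147) - 7855) + c(194, -109) = √(1/(-147) - 7855) - 1*(-109)*(59 + 194) = √(-1/147 - 7855) - 1*(-109)*253 = √(-1154686/147) + 27577 = I*√3464058/21 + 27577 = 27577 + I*√3464058/21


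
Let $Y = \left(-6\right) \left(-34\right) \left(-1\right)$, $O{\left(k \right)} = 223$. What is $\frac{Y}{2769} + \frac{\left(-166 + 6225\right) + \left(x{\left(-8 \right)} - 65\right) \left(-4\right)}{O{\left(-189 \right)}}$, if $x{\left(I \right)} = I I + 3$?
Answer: $\frac{5569909}{205829} \approx 27.061$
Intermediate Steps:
$Y = -204$ ($Y = 204 \left(-1\right) = -204$)
$x{\left(I \right)} = 3 + I^{2}$ ($x{\left(I \right)} = I^{2} + 3 = 3 + I^{2}$)
$\frac{Y}{2769} + \frac{\left(-166 + 6225\right) + \left(x{\left(-8 \right)} - 65\right) \left(-4\right)}{O{\left(-189 \right)}} = - \frac{204}{2769} + \frac{\left(-166 + 6225\right) + \left(\left(3 + \left(-8\right)^{2}\right) - 65\right) \left(-4\right)}{223} = \left(-204\right) \frac{1}{2769} + \left(6059 + \left(\left(3 + 64\right) - 65\right) \left(-4\right)\right) \frac{1}{223} = - \frac{68}{923} + \left(6059 + \left(67 - 65\right) \left(-4\right)\right) \frac{1}{223} = - \frac{68}{923} + \left(6059 + 2 \left(-4\right)\right) \frac{1}{223} = - \frac{68}{923} + \left(6059 - 8\right) \frac{1}{223} = - \frac{68}{923} + 6051 \cdot \frac{1}{223} = - \frac{68}{923} + \frac{6051}{223} = \frac{5569909}{205829}$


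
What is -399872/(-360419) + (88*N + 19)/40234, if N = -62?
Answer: 14128851945/14501098046 ≈ 0.97433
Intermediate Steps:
-399872/(-360419) + (88*N + 19)/40234 = -399872/(-360419) + (88*(-62) + 19)/40234 = -399872*(-1/360419) + (-5456 + 19)*(1/40234) = 399872/360419 - 5437*1/40234 = 399872/360419 - 5437/40234 = 14128851945/14501098046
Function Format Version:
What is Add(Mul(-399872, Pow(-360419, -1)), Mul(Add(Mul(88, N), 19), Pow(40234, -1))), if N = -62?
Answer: Rational(14128851945, 14501098046) ≈ 0.97433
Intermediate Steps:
Add(Mul(-399872, Pow(-360419, -1)), Mul(Add(Mul(88, N), 19), Pow(40234, -1))) = Add(Mul(-399872, Pow(-360419, -1)), Mul(Add(Mul(88, -62), 19), Pow(40234, -1))) = Add(Mul(-399872, Rational(-1, 360419)), Mul(Add(-5456, 19), Rational(1, 40234))) = Add(Rational(399872, 360419), Mul(-5437, Rational(1, 40234))) = Add(Rational(399872, 360419), Rational(-5437, 40234)) = Rational(14128851945, 14501098046)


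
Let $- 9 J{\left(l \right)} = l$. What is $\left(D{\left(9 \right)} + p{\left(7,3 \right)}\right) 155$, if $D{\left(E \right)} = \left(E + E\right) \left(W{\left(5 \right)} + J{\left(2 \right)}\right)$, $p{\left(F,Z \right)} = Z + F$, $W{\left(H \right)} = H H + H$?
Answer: $84630$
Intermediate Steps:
$J{\left(l \right)} = - \frac{l}{9}$
$W{\left(H \right)} = H + H^{2}$ ($W{\left(H \right)} = H^{2} + H = H + H^{2}$)
$p{\left(F,Z \right)} = F + Z$
$D{\left(E \right)} = \frac{536 E}{9}$ ($D{\left(E \right)} = \left(E + E\right) \left(5 \left(1 + 5\right) - \frac{2}{9}\right) = 2 E \left(5 \cdot 6 - \frac{2}{9}\right) = 2 E \left(30 - \frac{2}{9}\right) = 2 E \frac{268}{9} = \frac{536 E}{9}$)
$\left(D{\left(9 \right)} + p{\left(7,3 \right)}\right) 155 = \left(\frac{536}{9} \cdot 9 + \left(7 + 3\right)\right) 155 = \left(536 + 10\right) 155 = 546 \cdot 155 = 84630$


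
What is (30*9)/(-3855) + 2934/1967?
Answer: 718632/505519 ≈ 1.4216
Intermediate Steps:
(30*9)/(-3855) + 2934/1967 = 270*(-1/3855) + 2934*(1/1967) = -18/257 + 2934/1967 = 718632/505519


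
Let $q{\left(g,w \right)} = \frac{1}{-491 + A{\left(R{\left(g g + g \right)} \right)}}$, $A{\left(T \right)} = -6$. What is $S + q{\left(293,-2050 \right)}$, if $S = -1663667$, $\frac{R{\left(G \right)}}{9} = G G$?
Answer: $- \frac{826842500}{497} \approx -1.6637 \cdot 10^{6}$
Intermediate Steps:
$R{\left(G \right)} = 9 G^{2}$ ($R{\left(G \right)} = 9 G G = 9 G^{2}$)
$q{\left(g,w \right)} = - \frac{1}{497}$ ($q{\left(g,w \right)} = \frac{1}{-491 - 6} = \frac{1}{-497} = - \frac{1}{497}$)
$S + q{\left(293,-2050 \right)} = -1663667 - \frac{1}{497} = - \frac{826842500}{497}$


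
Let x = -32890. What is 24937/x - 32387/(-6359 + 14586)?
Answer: -115487739/24598730 ≈ -4.6949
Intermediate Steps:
24937/x - 32387/(-6359 + 14586) = 24937/(-32890) - 32387/(-6359 + 14586) = 24937*(-1/32890) - 32387/8227 = -2267/2990 - 32387*1/8227 = -2267/2990 - 32387/8227 = -115487739/24598730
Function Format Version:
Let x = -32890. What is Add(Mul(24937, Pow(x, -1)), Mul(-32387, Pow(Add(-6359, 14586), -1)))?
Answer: Rational(-115487739, 24598730) ≈ -4.6949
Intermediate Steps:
Add(Mul(24937, Pow(x, -1)), Mul(-32387, Pow(Add(-6359, 14586), -1))) = Add(Mul(24937, Pow(-32890, -1)), Mul(-32387, Pow(Add(-6359, 14586), -1))) = Add(Mul(24937, Rational(-1, 32890)), Mul(-32387, Pow(8227, -1))) = Add(Rational(-2267, 2990), Mul(-32387, Rational(1, 8227))) = Add(Rational(-2267, 2990), Rational(-32387, 8227)) = Rational(-115487739, 24598730)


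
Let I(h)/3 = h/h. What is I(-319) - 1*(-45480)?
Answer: 45483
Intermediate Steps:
I(h) = 3 (I(h) = 3*(h/h) = 3*1 = 3)
I(-319) - 1*(-45480) = 3 - 1*(-45480) = 3 + 45480 = 45483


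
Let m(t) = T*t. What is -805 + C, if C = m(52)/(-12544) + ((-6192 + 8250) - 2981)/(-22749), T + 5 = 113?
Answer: -14364610147/17835216 ≈ -805.41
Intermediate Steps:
T = 108 (T = -5 + 113 = 108)
m(t) = 108*t
C = -7261267/17835216 (C = (108*52)/(-12544) + ((-6192 + 8250) - 2981)/(-22749) = 5616*(-1/12544) + (2058 - 2981)*(-1/22749) = -351/784 - 923*(-1/22749) = -351/784 + 923/22749 = -7261267/17835216 ≈ -0.40713)
-805 + C = -805 - 7261267/17835216 = -14364610147/17835216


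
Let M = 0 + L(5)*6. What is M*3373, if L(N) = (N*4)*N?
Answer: 2023800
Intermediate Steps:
L(N) = 4*N² (L(N) = (4*N)*N = 4*N²)
M = 600 (M = 0 + (4*5²)*6 = 0 + (4*25)*6 = 0 + 100*6 = 0 + 600 = 600)
M*3373 = 600*3373 = 2023800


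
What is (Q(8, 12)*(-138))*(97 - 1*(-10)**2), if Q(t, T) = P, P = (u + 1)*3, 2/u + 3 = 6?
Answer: 2070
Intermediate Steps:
u = 2/3 (u = 2/(-3 + 6) = 2/3 ≈ 0.66667)
P = 5 (P = (2/3 + 1)*3 = (5/3)*3 = 5)
Q(t, T) = 5
(Q(8, 12)*(-138))*(97 - 1*(-10)**2) = (5*(-138))*(97 - 1*(-10)**2) = -690*(97 - 1*100) = -690*(97 - 100) = -690*(-3) = 2070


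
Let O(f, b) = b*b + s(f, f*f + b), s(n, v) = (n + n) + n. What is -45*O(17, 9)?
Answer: -5940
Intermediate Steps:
s(n, v) = 3*n (s(n, v) = 2*n + n = 3*n)
O(f, b) = b**2 + 3*f (O(f, b) = b*b + 3*f = b**2 + 3*f)
-45*O(17, 9) = -45*(9**2 + 3*17) = -45*(81 + 51) = -45*132 = -5940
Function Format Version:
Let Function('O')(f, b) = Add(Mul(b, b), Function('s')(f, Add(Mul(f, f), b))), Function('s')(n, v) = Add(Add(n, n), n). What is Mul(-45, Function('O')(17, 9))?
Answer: -5940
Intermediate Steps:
Function('s')(n, v) = Mul(3, n) (Function('s')(n, v) = Add(Mul(2, n), n) = Mul(3, n))
Function('O')(f, b) = Add(Pow(b, 2), Mul(3, f)) (Function('O')(f, b) = Add(Mul(b, b), Mul(3, f)) = Add(Pow(b, 2), Mul(3, f)))
Mul(-45, Function('O')(17, 9)) = Mul(-45, Add(Pow(9, 2), Mul(3, 17))) = Mul(-45, Add(81, 51)) = Mul(-45, 132) = -5940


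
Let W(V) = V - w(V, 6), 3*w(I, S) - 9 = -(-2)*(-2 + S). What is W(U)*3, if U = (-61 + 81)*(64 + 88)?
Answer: 9103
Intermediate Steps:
U = 3040 (U = 20*152 = 3040)
w(I, S) = 5/3 + 2*S/3 (w(I, S) = 3 + (-(-2)*(-2 + S))/3 = 3 + (-2*(2 - S))/3 = 3 + (-4 + 2*S)/3 = 3 + (-4/3 + 2*S/3) = 5/3 + 2*S/3)
W(V) = -17/3 + V (W(V) = V - (5/3 + (⅔)*6) = V - (5/3 + 4) = V - 1*17/3 = V - 17/3 = -17/3 + V)
W(U)*3 = (-17/3 + 3040)*3 = (9103/3)*3 = 9103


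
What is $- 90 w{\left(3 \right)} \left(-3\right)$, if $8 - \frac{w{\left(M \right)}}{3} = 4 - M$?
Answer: $5670$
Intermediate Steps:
$w{\left(M \right)} = 12 + 3 M$ ($w{\left(M \right)} = 24 - 3 \left(4 - M\right) = 24 + \left(-12 + 3 M\right) = 12 + 3 M$)
$- 90 w{\left(3 \right)} \left(-3\right) = - 90 \left(12 + 3 \cdot 3\right) \left(-3\right) = - 90 \left(12 + 9\right) \left(-3\right) = \left(-90\right) 21 \left(-3\right) = \left(-1890\right) \left(-3\right) = 5670$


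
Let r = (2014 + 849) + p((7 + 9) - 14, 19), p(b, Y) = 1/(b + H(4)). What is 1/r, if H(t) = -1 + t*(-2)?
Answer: 7/20040 ≈ 0.00034930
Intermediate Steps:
H(t) = -1 - 2*t
p(b, Y) = 1/(-9 + b) (p(b, Y) = 1/(b + (-1 - 2*4)) = 1/(b + (-1 - 8)) = 1/(b - 9) = 1/(-9 + b))
r = 20040/7 (r = (2014 + 849) + 1/(-9 + ((7 + 9) - 14)) = 2863 + 1/(-9 + (16 - 14)) = 2863 + 1/(-9 + 2) = 2863 + 1/(-7) = 2863 - ⅐ = 20040/7 ≈ 2862.9)
1/r = 1/(20040/7) = 7/20040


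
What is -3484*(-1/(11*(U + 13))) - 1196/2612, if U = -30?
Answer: -2330965/122111 ≈ -19.089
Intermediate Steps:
-3484*(-1/(11*(U + 13))) - 1196/2612 = -3484*(-1/(11*(-30 + 13))) - 1196/2612 = -3484/((-11*(-17))) - 1196*1/2612 = -3484/187 - 299/653 = -2330965/122111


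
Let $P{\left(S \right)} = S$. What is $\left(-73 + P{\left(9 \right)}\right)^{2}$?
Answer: $4096$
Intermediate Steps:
$\left(-73 + P{\left(9 \right)}\right)^{2} = \left(-73 + 9\right)^{2} = \left(-64\right)^{2} = 4096$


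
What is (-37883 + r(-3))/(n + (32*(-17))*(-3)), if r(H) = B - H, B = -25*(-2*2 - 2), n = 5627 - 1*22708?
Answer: 5390/2207 ≈ 2.4422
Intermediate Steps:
n = -17081 (n = 5627 - 22708 = -17081)
B = 150 (B = -25*(-4 - 2) = -25*(-6) = 150)
r(H) = 150 - H
(-37883 + r(-3))/(n + (32*(-17))*(-3)) = (-37883 + (150 - 1*(-3)))/(-17081 + (32*(-17))*(-3)) = (-37883 + (150 + 3))/(-17081 - 544*(-3)) = (-37883 + 153)/(-17081 + 1632) = -37730/(-15449) = -37730*(-1/15449) = 5390/2207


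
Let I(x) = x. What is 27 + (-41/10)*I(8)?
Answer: -29/5 ≈ -5.8000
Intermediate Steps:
27 + (-41/10)*I(8) = 27 - 41/10*8 = 27 - 164/5 = -29/5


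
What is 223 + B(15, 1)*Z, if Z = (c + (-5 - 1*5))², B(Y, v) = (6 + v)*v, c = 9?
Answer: 230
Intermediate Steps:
B(Y, v) = v*(6 + v)
Z = 1 (Z = (9 + (-5 - 1*5))² = (9 + (-5 - 5))² = (9 - 10)² = (-1)² = 1)
223 + B(15, 1)*Z = 223 + (1*(6 + 1))*1 = 223 + (1*7)*1 = 223 + 7*1 = 223 + 7 = 230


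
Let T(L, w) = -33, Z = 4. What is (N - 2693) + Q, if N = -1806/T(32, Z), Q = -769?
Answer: -37480/11 ≈ -3407.3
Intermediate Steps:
N = 602/11 (N = -1806/(-33) = -1806*(-1/33) = 602/11 ≈ 54.727)
(N - 2693) + Q = (602/11 - 2693) - 769 = -29021/11 - 769 = -37480/11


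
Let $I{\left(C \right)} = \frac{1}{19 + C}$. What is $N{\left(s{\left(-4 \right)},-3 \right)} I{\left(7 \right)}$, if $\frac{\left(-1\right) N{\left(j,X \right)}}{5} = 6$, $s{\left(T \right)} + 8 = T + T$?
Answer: $- \frac{15}{13} \approx -1.1538$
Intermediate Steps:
$s{\left(T \right)} = -8 + 2 T$ ($s{\left(T \right)} = -8 + \left(T + T\right) = -8 + 2 T$)
$N{\left(j,X \right)} = -30$ ($N{\left(j,X \right)} = \left(-5\right) 6 = -30$)
$N{\left(s{\left(-4 \right)},-3 \right)} I{\left(7 \right)} = - \frac{30}{19 + 7} = - \frac{30}{26} = \left(-30\right) \frac{1}{26} = - \frac{15}{13}$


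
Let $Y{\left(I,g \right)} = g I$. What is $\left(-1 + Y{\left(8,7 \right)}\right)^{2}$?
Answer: $3025$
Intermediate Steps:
$Y{\left(I,g \right)} = I g$
$\left(-1 + Y{\left(8,7 \right)}\right)^{2} = \left(-1 + 8 \cdot 7\right)^{2} = \left(-1 + 56\right)^{2} = 55^{2} = 3025$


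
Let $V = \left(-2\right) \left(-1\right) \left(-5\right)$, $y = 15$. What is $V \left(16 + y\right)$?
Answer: $-310$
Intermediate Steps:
$V = -10$ ($V = 2 \left(-5\right) = -10$)
$V \left(16 + y\right) = - 10 \left(16 + 15\right) = \left(-10\right) 31 = -310$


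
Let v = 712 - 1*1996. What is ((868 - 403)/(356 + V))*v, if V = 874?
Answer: -19902/41 ≈ -485.41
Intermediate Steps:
v = -1284 (v = 712 - 1996 = -1284)
((868 - 403)/(356 + V))*v = ((868 - 403)/(356 + 874))*(-1284) = (465/1230)*(-1284) = (465*(1/1230))*(-1284) = (31/82)*(-1284) = -19902/41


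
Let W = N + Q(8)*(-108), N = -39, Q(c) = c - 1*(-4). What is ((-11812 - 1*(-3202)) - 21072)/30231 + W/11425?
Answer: -8432783/7675315 ≈ -1.0987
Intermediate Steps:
Q(c) = 4 + c (Q(c) = c + 4 = 4 + c)
W = -1335 (W = -39 + (4 + 8)*(-108) = -39 + 12*(-108) = -39 - 1296 = -1335)
((-11812 - 1*(-3202)) - 21072)/30231 + W/11425 = ((-11812 - 1*(-3202)) - 21072)/30231 - 1335/11425 = ((-11812 + 3202) - 21072)*(1/30231) - 1335*1/11425 = (-8610 - 21072)*(1/30231) - 267/2285 = -29682*1/30231 - 267/2285 = -3298/3359 - 267/2285 = -8432783/7675315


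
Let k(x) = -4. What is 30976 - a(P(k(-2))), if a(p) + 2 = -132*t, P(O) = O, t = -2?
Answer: 30714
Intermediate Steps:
a(p) = 262 (a(p) = -2 - 132*(-2) = -2 + 264 = 262)
30976 - a(P(k(-2))) = 30976 - 1*262 = 30976 - 262 = 30714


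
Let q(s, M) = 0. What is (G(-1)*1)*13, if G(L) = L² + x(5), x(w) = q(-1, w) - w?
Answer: -52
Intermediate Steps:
x(w) = -w (x(w) = 0 - w = -w)
G(L) = -5 + L² (G(L) = L² - 1*5 = L² - 5 = -5 + L²)
(G(-1)*1)*13 = ((-5 + (-1)²)*1)*13 = ((-5 + 1)*1)*13 = -4*1*13 = -4*13 = -52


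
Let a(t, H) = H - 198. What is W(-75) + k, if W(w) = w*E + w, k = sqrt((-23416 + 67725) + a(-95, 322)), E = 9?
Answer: -750 + 3*sqrt(4937) ≈ -539.21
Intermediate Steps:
a(t, H) = -198 + H
k = 3*sqrt(4937) (k = sqrt((-23416 + 67725) + (-198 + 322)) = sqrt(44309 + 124) = sqrt(44433) = 3*sqrt(4937) ≈ 210.79)
W(w) = 10*w (W(w) = w*9 + w = 9*w + w = 10*w)
W(-75) + k = 10*(-75) + 3*sqrt(4937) = -750 + 3*sqrt(4937)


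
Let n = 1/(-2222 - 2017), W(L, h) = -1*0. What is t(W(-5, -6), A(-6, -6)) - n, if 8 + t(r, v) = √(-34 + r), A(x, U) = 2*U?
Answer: -33911/4239 + I*√34 ≈ -7.9998 + 5.831*I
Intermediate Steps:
W(L, h) = 0
t(r, v) = -8 + √(-34 + r)
n = -1/4239 (n = 1/(-4239) = -1/4239 ≈ -0.00023590)
t(W(-5, -6), A(-6, -6)) - n = (-8 + √(-34 + 0)) - 1*(-1/4239) = (-8 + √(-34)) + 1/4239 = (-8 + I*√34) + 1/4239 = -33911/4239 + I*√34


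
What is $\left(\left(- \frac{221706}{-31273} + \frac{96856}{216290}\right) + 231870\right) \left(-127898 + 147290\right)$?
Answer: $\frac{15207480606528876288}{3382018585} \approx 4.4966 \cdot 10^{9}$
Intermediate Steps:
$\left(\left(- \frac{221706}{-31273} + \frac{96856}{216290}\right) + 231870\right) \left(-127898 + 147290\right) = \left(\left(\left(-221706\right) \left(- \frac{1}{31273}\right) + 96856 \cdot \frac{1}{216290}\right) + 231870\right) 19392 = \left(\left(\frac{221706}{31273} + \frac{48428}{108145}\right) + 231870\right) 19392 = \left(\frac{25490884214}{3382018585} + 231870\right) 19392 = \frac{784214140188164}{3382018585} \cdot 19392 = \frac{15207480606528876288}{3382018585}$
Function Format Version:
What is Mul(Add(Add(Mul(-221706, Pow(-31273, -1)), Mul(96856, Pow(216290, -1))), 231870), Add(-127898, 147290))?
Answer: Rational(15207480606528876288, 3382018585) ≈ 4.4966e+9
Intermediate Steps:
Mul(Add(Add(Mul(-221706, Pow(-31273, -1)), Mul(96856, Pow(216290, -1))), 231870), Add(-127898, 147290)) = Mul(Add(Add(Mul(-221706, Rational(-1, 31273)), Mul(96856, Rational(1, 216290))), 231870), 19392) = Mul(Add(Add(Rational(221706, 31273), Rational(48428, 108145)), 231870), 19392) = Mul(Add(Rational(25490884214, 3382018585), 231870), 19392) = Mul(Rational(784214140188164, 3382018585), 19392) = Rational(15207480606528876288, 3382018585)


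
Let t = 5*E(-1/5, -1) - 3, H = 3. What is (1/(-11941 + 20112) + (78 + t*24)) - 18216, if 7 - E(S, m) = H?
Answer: -144871829/8171 ≈ -17730.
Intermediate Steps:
E(S, m) = 4 (E(S, m) = 7 - 1*3 = 7 - 3 = 4)
t = 17 (t = 5*4 - 3 = 20 - 3 = 17)
(1/(-11941 + 20112) + (78 + t*24)) - 18216 = (1/(-11941 + 20112) + (78 + 17*24)) - 18216 = (1/8171 + (78 + 408)) - 18216 = (1/8171 + 486) - 18216 = 3971107/8171 - 18216 = -144871829/8171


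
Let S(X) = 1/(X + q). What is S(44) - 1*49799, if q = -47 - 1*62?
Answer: -3236936/65 ≈ -49799.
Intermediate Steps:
q = -109 (q = -47 - 62 = -109)
S(X) = 1/(-109 + X) (S(X) = 1/(X - 109) = 1/(-109 + X))
S(44) - 1*49799 = 1/(-109 + 44) - 1*49799 = 1/(-65) - 49799 = -1/65 - 49799 = -3236936/65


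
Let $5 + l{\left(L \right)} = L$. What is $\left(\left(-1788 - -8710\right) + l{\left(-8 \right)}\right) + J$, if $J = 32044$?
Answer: $38953$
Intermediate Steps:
$l{\left(L \right)} = -5 + L$
$\left(\left(-1788 - -8710\right) + l{\left(-8 \right)}\right) + J = \left(\left(-1788 - -8710\right) - 13\right) + 32044 = \left(\left(-1788 + 8710\right) - 13\right) + 32044 = \left(6922 - 13\right) + 32044 = 6909 + 32044 = 38953$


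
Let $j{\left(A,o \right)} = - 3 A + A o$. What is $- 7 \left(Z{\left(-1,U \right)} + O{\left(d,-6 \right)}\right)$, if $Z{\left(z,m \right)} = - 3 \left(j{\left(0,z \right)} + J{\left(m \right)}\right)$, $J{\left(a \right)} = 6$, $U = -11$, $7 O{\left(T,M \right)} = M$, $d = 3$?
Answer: $132$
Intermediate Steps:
$O{\left(T,M \right)} = \frac{M}{7}$
$Z{\left(z,m \right)} = -18$ ($Z{\left(z,m \right)} = - 3 \left(0 \left(-3 + z\right) + 6\right) = - 3 \left(0 + 6\right) = \left(-3\right) 6 = -18$)
$- 7 \left(Z{\left(-1,U \right)} + O{\left(d,-6 \right)}\right) = - 7 \left(-18 + \frac{1}{7} \left(-6\right)\right) = - 7 \left(-18 - \frac{6}{7}\right) = \left(-7\right) \left(- \frac{132}{7}\right) = 132$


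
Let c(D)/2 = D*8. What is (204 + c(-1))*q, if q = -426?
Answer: -80088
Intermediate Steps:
c(D) = 16*D (c(D) = 2*(D*8) = 2*(8*D) = 16*D)
(204 + c(-1))*q = (204 + 16*(-1))*(-426) = (204 - 16)*(-426) = 188*(-426) = -80088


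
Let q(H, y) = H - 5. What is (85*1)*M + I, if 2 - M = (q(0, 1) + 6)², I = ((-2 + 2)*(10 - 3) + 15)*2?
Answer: 115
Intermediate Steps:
q(H, y) = -5 + H
I = 30 (I = (0*7 + 15)*2 = (0 + 15)*2 = 15*2 = 30)
M = 1 (M = 2 - ((-5 + 0) + 6)² = 2 - (-5 + 6)² = 2 - 1*1² = 2 - 1*1 = 2 - 1 = 1)
(85*1)*M + I = (85*1)*1 + 30 = 85*1 + 30 = 85 + 30 = 115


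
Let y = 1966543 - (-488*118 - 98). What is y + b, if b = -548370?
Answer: 1475855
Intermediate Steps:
y = 2024225 (y = 1966543 - (-57584 - 98) = 1966543 - 1*(-57682) = 1966543 + 57682 = 2024225)
y + b = 2024225 - 548370 = 1475855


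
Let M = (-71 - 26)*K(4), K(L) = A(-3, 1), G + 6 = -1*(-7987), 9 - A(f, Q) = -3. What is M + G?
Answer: 6817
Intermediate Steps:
A(f, Q) = 12 (A(f, Q) = 9 - 1*(-3) = 9 + 3 = 12)
G = 7981 (G = -6 - 1*(-7987) = -6 + 7987 = 7981)
K(L) = 12
M = -1164 (M = (-71 - 26)*12 = -97*12 = -1164)
M + G = -1164 + 7981 = 6817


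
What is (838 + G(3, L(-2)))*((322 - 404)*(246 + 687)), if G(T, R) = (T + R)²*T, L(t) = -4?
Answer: -64341546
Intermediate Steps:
G(T, R) = T*(R + T)² (G(T, R) = (R + T)²*T = T*(R + T)²)
(838 + G(3, L(-2)))*((322 - 404)*(246 + 687)) = (838 + 3*(-4 + 3)²)*((322 - 404)*(246 + 687)) = (838 + 3*(-1)²)*(-82*933) = (838 + 3*1)*(-76506) = (838 + 3)*(-76506) = 841*(-76506) = -64341546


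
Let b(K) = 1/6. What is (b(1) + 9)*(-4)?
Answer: -110/3 ≈ -36.667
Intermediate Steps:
b(K) = 1/6
(b(1) + 9)*(-4) = (1/6 + 9)*(-4) = (55/6)*(-4) = -110/3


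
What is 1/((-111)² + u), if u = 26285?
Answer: 1/38606 ≈ 2.5903e-5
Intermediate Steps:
1/((-111)² + u) = 1/((-111)² + 26285) = 1/(12321 + 26285) = 1/38606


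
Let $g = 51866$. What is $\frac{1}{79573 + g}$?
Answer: $\frac{1}{131439} \approx 7.6081 \cdot 10^{-6}$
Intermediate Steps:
$\frac{1}{79573 + g} = \frac{1}{79573 + 51866} = \frac{1}{131439}$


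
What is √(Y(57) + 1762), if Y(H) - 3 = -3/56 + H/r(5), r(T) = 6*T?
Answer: √34630190/140 ≈ 42.034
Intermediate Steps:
Y(H) = 165/56 + H/30 (Y(H) = 3 + (-3/56 + H/((6*5))) = 3 + (-3*1/56 + H/30) = 3 + (-3/56 + H*(1/30)) = 3 + (-3/56 + H/30) = 165/56 + H/30)
√(Y(57) + 1762) = √((165/56 + (1/30)*57) + 1762) = √((165/56 + 19/10) + 1762) = √(1357/280 + 1762) = √(494717/280) = √34630190/140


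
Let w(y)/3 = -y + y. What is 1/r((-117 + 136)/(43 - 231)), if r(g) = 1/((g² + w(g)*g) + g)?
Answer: -3211/35344 ≈ -0.090850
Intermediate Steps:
w(y) = 0 (w(y) = 3*(-y + y) = 3*0 = 0)
r(g) = 1/(g + g²) (r(g) = 1/((g² + 0*g) + g) = 1/((g² + 0) + g) = 1/(g² + g) = 1/(g + g²))
1/r((-117 + 136)/(43 - 231)) = 1/(1/((((-117 + 136)/(43 - 231)))*(1 + (-117 + 136)/(43 - 231)))) = 1/(1/(((19/(-188)))*(1 + 19/(-188)))) = 1/(1/(((19*(-1/188)))*(1 + 19*(-1/188)))) = 1/(1/((-19/188)*(1 - 19/188))) = 1/(-188/(19*169/188)) = 1/(-188/19*188/169) = 1/(-35344/3211) = -3211/35344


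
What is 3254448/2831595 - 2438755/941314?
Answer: -116427545441/80770303510 ≈ -1.4415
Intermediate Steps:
3254448/2831595 - 2438755/941314 = 3254448*(1/2831595) - 2438755*1/941314 = 1084816/943865 - 221705/85574 = -116427545441/80770303510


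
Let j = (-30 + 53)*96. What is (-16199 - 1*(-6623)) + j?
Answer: -7368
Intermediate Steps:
j = 2208 (j = 23*96 = 2208)
(-16199 - 1*(-6623)) + j = (-16199 - 1*(-6623)) + 2208 = (-16199 + 6623) + 2208 = -9576 + 2208 = -7368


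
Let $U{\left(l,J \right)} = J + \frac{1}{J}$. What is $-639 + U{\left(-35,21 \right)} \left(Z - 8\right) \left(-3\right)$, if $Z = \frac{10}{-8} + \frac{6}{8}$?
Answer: $- \frac{716}{7} \approx -102.29$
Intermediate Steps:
$Z = - \frac{1}{2}$ ($Z = 10 \left(- \frac{1}{8}\right) + 6 \cdot \frac{1}{8} = - \frac{5}{4} + \frac{3}{4} = - \frac{1}{2} \approx -0.5$)
$-639 + U{\left(-35,21 \right)} \left(Z - 8\right) \left(-3\right) = -639 + \left(21 + \frac{1}{21}\right) \left(- \frac{1}{2} - 8\right) \left(-3\right) = -639 + \left(21 + \frac{1}{21}\right) \left(\left(- \frac{17}{2}\right) \left(-3\right)\right) = -639 + \frac{442}{21} \cdot \frac{51}{2} = -639 + \frac{3757}{7} = - \frac{716}{7}$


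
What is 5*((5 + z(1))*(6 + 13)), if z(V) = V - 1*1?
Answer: 475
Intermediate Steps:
z(V) = -1 + V (z(V) = V - 1 = -1 + V)
5*((5 + z(1))*(6 + 13)) = 5*((5 + (-1 + 1))*(6 + 13)) = 5*((5 + 0)*19) = 5*(5*19) = 5*95 = 475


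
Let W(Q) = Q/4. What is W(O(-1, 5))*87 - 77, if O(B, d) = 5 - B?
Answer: 107/2 ≈ 53.500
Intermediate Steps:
W(Q) = Q/4 (W(Q) = Q*(1/4) = Q/4)
W(O(-1, 5))*87 - 77 = ((5 - 1*(-1))/4)*87 - 77 = ((5 + 1)/4)*87 - 77 = ((1/4)*6)*87 - 77 = (3/2)*87 - 77 = 261/2 - 77 = 107/2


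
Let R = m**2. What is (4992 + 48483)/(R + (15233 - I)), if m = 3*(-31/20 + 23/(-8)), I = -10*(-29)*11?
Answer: 85560000/19550761 ≈ 4.3763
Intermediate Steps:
I = 3190 (I = 290*11 = 3190)
m = -531/40 (m = 3*(-31*1/20 + 23*(-1/8)) = 3*(-31/20 - 23/8) = 3*(-177/40) = -531/40 ≈ -13.275)
R = 281961/1600 (R = (-531/40)**2 = 281961/1600 ≈ 176.23)
(4992 + 48483)/(R + (15233 - I)) = (4992 + 48483)/(281961/1600 + (15233 - 1*3190)) = 53475/(281961/1600 + (15233 - 3190)) = 53475/(281961/1600 + 12043) = 53475/(19550761/1600) = 53475*(1600/19550761) = 85560000/19550761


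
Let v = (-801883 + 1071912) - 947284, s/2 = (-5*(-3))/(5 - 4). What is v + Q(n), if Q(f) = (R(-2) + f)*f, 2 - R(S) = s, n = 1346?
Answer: 1096773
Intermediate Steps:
s = 30 (s = 2*((-5*(-3))/(5 - 4)) = 2*(15/1) = 2*(15*1) = 2*15 = 30)
R(S) = -28 (R(S) = 2 - 1*30 = 2 - 30 = -28)
v = -677255 (v = 270029 - 947284 = -677255)
Q(f) = f*(-28 + f) (Q(f) = (-28 + f)*f = f*(-28 + f))
v + Q(n) = -677255 + 1346*(-28 + 1346) = -677255 + 1346*1318 = -677255 + 1774028 = 1096773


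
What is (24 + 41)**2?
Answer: 4225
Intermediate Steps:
(24 + 41)**2 = 65**2 = 4225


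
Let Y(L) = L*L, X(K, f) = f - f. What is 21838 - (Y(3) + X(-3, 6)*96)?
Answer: 21829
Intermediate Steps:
X(K, f) = 0
Y(L) = L²
21838 - (Y(3) + X(-3, 6)*96) = 21838 - (3² + 0*96) = 21838 - (9 + 0) = 21838 - 1*9 = 21838 - 9 = 21829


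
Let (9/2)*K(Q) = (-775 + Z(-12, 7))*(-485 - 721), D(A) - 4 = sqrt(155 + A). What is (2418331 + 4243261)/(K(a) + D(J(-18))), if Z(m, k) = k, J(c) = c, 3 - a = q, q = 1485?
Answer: 1371142158176/42365165447 - 6661592*sqrt(137)/42365165447 ≈ 32.363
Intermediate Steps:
a = -1482 (a = 3 - 1*1485 = 3 - 1485 = -1482)
D(A) = 4 + sqrt(155 + A)
K(Q) = 205824 (K(Q) = 2*((-775 + 7)*(-485 - 721))/9 = 2*(-768*(-1206))/9 = (2/9)*926208 = 205824)
(2418331 + 4243261)/(K(a) + D(J(-18))) = (2418331 + 4243261)/(205824 + (4 + sqrt(155 - 18))) = 6661592/(205824 + (4 + sqrt(137))) = 6661592/(205828 + sqrt(137))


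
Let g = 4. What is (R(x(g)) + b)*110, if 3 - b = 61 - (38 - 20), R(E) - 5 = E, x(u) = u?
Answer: -3410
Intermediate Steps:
R(E) = 5 + E
b = -40 (b = 3 - (61 - (38 - 20)) = 3 - (61 - 1*18) = 3 - (61 - 18) = 3 - 1*43 = 3 - 43 = -40)
(R(x(g)) + b)*110 = ((5 + 4) - 40)*110 = (9 - 40)*110 = -31*110 = -3410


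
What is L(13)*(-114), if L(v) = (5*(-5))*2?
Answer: 5700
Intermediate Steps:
L(v) = -50 (L(v) = -25*2 = -50)
L(13)*(-114) = -50*(-114) = 5700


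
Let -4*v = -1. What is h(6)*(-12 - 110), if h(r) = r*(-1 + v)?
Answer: 549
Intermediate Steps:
v = ¼ (v = -¼*(-1) = ¼ ≈ 0.25000)
h(r) = -3*r/4 (h(r) = r*(-1 + ¼) = r*(-¾) = -3*r/4)
h(6)*(-12 - 110) = (-¾*6)*(-12 - 110) = -9/2*(-122) = 549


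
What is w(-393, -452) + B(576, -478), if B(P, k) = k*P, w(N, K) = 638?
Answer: -274690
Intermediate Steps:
B(P, k) = P*k
w(-393, -452) + B(576, -478) = 638 + 576*(-478) = 638 - 275328 = -274690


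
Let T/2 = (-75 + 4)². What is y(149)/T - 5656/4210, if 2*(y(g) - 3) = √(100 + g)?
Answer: -28505581/21222610 + √249/20164 ≈ -1.3424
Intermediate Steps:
y(g) = 3 + √(100 + g)/2
T = 10082 (T = 2*(-75 + 4)² = 2*(-71)² = 2*5041 = 10082)
y(149)/T - 5656/4210 = (3 + √(100 + 149)/2)/10082 - 5656/4210 = (3 + √249/2)*(1/10082) - 5656*1/4210 = (3/10082 + √249/20164) - 2828/2105 = -28505581/21222610 + √249/20164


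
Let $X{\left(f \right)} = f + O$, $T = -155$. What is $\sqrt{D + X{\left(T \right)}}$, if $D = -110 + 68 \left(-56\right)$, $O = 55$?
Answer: $7 i \sqrt{82} \approx 63.388 i$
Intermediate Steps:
$X{\left(f \right)} = 55 + f$ ($X{\left(f \right)} = f + 55 = 55 + f$)
$D = -3918$ ($D = -110 - 3808 = -3918$)
$\sqrt{D + X{\left(T \right)}} = \sqrt{-3918 + \left(55 - 155\right)} = \sqrt{-3918 - 100} = \sqrt{-4018} = 7 i \sqrt{82}$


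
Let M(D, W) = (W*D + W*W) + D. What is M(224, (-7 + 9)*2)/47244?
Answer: 284/11811 ≈ 0.024045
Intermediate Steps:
M(D, W) = D + W**2 + D*W (M(D, W) = (D*W + W**2) + D = (W**2 + D*W) + D = D + W**2 + D*W)
M(224, (-7 + 9)*2)/47244 = (224 + ((-7 + 9)*2)**2 + 224*((-7 + 9)*2))/47244 = (224 + (2*2)**2 + 224*(2*2))*(1/47244) = (224 + 4**2 + 224*4)*(1/47244) = (224 + 16 + 896)*(1/47244) = 1136*(1/47244) = 284/11811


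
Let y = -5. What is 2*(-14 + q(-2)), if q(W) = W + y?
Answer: -42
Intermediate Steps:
q(W) = -5 + W (q(W) = W - 5 = -5 + W)
2*(-14 + q(-2)) = 2*(-14 + (-5 - 2)) = 2*(-14 - 7) = 2*(-21) = -42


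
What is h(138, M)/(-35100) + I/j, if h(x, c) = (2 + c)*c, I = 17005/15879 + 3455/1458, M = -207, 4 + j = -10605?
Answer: -12870955661963/10643322448980 ≈ -1.2093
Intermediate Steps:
j = -10609 (j = -4 - 10605 = -10609)
I = 26551745/7717194 (I = 17005*(1/15879) + 3455*(1/1458) = 17005/15879 + 3455/1458 = 26551745/7717194 ≈ 3.4406)
h(x, c) = c*(2 + c)
h(138, M)/(-35100) + I/j = -207*(2 - 207)/(-35100) + (26551745/7717194)/(-10609) = -207*(-205)*(-1/35100) + (26551745/7717194)*(-1/10609) = 42435*(-1/35100) - 26551745/81871711146 = -943/780 - 26551745/81871711146 = -12870955661963/10643322448980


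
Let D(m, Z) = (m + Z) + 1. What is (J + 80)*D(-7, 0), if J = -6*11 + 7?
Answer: -126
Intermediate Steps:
J = -59 (J = -66 + 7 = -59)
D(m, Z) = 1 + Z + m (D(m, Z) = (Z + m) + 1 = 1 + Z + m)
(J + 80)*D(-7, 0) = (-59 + 80)*(1 + 0 - 7) = 21*(-6) = -126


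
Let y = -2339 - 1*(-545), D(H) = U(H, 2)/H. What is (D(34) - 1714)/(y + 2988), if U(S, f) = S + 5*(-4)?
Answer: -29131/20298 ≈ -1.4352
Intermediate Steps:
U(S, f) = -20 + S (U(S, f) = S - 20 = -20 + S)
D(H) = (-20 + H)/H
y = -1794 (y = -2339 + 545 = -1794)
(D(34) - 1714)/(y + 2988) = ((-20 + 34)/34 - 1714)/(-1794 + 2988) = ((1/34)*14 - 1714)/1194 = (7/17 - 1714)*(1/1194) = -29131/17*1/1194 = -29131/20298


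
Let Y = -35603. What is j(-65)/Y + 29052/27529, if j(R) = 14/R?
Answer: 67232378546/63707474155 ≈ 1.0553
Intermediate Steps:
j(-65)/Y + 29052/27529 = (14/(-65))/(-35603) + 29052/27529 = (14*(-1/65))*(-1/35603) + 29052*(1/27529) = -14/65*(-1/35603) + 29052/27529 = 14/2314195 + 29052/27529 = 67232378546/63707474155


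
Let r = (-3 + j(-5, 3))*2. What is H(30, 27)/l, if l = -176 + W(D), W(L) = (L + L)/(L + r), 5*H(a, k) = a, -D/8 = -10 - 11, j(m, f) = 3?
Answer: -1/29 ≈ -0.034483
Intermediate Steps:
D = 168 (D = -8*(-10 - 11) = -8*(-21) = 168)
r = 0 (r = (-3 + 3)*2 = 0*2 = 0)
H(a, k) = a/5
W(L) = 2 (W(L) = (L + L)/(L + 0) = (2*L)/L = 2)
l = -174 (l = -176 + 2 = -174)
H(30, 27)/l = ((1/5)*30)/(-174) = 6*(-1/174) = -1/29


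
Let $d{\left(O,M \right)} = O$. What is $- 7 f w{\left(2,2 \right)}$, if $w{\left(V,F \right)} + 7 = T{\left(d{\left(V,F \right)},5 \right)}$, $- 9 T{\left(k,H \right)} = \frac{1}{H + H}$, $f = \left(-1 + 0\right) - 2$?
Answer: $- \frac{4417}{30} \approx -147.23$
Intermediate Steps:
$f = -3$ ($f = -1 - 2 = -3$)
$T{\left(k,H \right)} = - \frac{1}{18 H}$ ($T{\left(k,H \right)} = - \frac{1}{9 \left(H + H\right)} = - \frac{1}{9 \cdot 2 H} = - \frac{\frac{1}{2} \frac{1}{H}}{9} = - \frac{1}{18 H}$)
$w{\left(V,F \right)} = - \frac{631}{90}$ ($w{\left(V,F \right)} = -7 - \frac{1}{18 \cdot 5} = -7 - \frac{1}{90} = - \frac{631}{90}$)
$- 7 f w{\left(2,2 \right)} = \left(-7\right) \left(-3\right) \left(- \frac{631}{90}\right) = 21 \left(- \frac{631}{90}\right) = - \frac{4417}{30}$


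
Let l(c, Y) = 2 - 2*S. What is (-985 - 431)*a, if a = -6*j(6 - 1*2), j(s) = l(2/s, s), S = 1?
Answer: 0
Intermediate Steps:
l(c, Y) = 0 (l(c, Y) = 2 - 2*1 = 2 - 2 = 0)
j(s) = 0
a = 0 (a = -6*0 = 0)
(-985 - 431)*a = (-985 - 431)*0 = -1416*0 = 0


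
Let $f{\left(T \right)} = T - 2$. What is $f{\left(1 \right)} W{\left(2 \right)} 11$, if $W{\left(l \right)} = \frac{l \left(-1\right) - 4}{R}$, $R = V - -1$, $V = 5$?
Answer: $11$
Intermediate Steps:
$R = 6$ ($R = 5 - -1 = 5 + 1 = 6$)
$f{\left(T \right)} = -2 + T$
$W{\left(l \right)} = - \frac{2}{3} - \frac{l}{6}$ ($W{\left(l \right)} = \frac{l \left(-1\right) - 4}{6} = \left(- l - 4\right) \frac{1}{6} = \left(-4 - l\right) \frac{1}{6} = - \frac{2}{3} - \frac{l}{6}$)
$f{\left(1 \right)} W{\left(2 \right)} 11 = \left(-2 + 1\right) \left(- \frac{2}{3} - \frac{1}{3}\right) 11 = - (- \frac{2}{3} - \frac{1}{3}) 11 = \left(-1\right) \left(-1\right) 11 = 1 \cdot 11 = 11$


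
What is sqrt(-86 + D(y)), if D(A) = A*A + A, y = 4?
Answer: I*sqrt(66) ≈ 8.124*I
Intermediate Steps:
D(A) = A + A**2 (D(A) = A**2 + A = A + A**2)
sqrt(-86 + D(y)) = sqrt(-86 + 4*(1 + 4)) = sqrt(-86 + 4*5) = sqrt(-86 + 20) = sqrt(-66) = I*sqrt(66)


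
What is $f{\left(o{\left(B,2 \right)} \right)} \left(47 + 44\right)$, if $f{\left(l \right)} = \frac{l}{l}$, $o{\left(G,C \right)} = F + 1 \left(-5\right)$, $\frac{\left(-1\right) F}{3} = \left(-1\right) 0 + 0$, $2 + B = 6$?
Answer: $91$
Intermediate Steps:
$B = 4$ ($B = -2 + 6 = 4$)
$F = 0$ ($F = - 3 \left(\left(-1\right) 0 + 0\right) = - 3 \left(0 + 0\right) = \left(-3\right) 0 = 0$)
$o{\left(G,C \right)} = -5$ ($o{\left(G,C \right)} = 0 + 1 \left(-5\right) = 0 - 5 = -5$)
$f{\left(l \right)} = 1$
$f{\left(o{\left(B,2 \right)} \right)} \left(47 + 44\right) = 1 \left(47 + 44\right) = 1 \cdot 91 = 91$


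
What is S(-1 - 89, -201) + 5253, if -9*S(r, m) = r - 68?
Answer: 47435/9 ≈ 5270.6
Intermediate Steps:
S(r, m) = 68/9 - r/9 (S(r, m) = -(r - 68)/9 = -(-68 + r)/9 = 68/9 - r/9)
S(-1 - 89, -201) + 5253 = (68/9 - (-1 - 89)/9) + 5253 = (68/9 - 1/9*(-90)) + 5253 = (68/9 + 10) + 5253 = 158/9 + 5253 = 47435/9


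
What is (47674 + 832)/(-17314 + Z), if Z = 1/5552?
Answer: -269305312/96127327 ≈ -2.8015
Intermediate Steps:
Z = 1/5552 ≈ 0.00018012
(47674 + 832)/(-17314 + Z) = (47674 + 832)/(-17314 + 1/5552) = 48506/(-96127327/5552) = 48506*(-5552/96127327) = -269305312/96127327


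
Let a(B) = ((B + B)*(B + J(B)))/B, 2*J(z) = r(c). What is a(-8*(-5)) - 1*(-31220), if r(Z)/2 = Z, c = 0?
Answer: 31300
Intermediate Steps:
r(Z) = 2*Z
J(z) = 0 (J(z) = (2*0)/2 = (½)*0 = 0)
a(B) = 2*B (a(B) = ((B + B)*(B + 0))/B = ((2*B)*B)/B = (2*B²)/B = 2*B)
a(-8*(-5)) - 1*(-31220) = 2*(-8*(-5)) - 1*(-31220) = 2*40 + 31220 = 80 + 31220 = 31300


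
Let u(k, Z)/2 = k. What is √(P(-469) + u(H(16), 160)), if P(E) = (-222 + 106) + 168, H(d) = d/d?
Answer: 3*√6 ≈ 7.3485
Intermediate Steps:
H(d) = 1
u(k, Z) = 2*k
P(E) = 52 (P(E) = -116 + 168 = 52)
√(P(-469) + u(H(16), 160)) = √(52 + 2*1) = √(52 + 2) = √54 = 3*√6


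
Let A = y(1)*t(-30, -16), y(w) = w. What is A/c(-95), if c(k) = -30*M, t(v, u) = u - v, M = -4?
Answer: 7/60 ≈ 0.11667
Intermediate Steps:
A = 14 (A = 1*(-16 - 1*(-30)) = 1*(-16 + 30) = 1*14 = 14)
c(k) = 120 (c(k) = -30*(-4) = 120)
A/c(-95) = 14/120 = 14*(1/120) = 7/60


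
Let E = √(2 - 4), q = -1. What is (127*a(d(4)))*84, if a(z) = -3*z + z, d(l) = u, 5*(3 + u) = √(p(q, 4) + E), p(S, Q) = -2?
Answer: 64008 - 21336*√(-2 + I*√2)/5 ≈ 61985.0 - 6364.8*I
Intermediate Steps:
E = I*√2 (E = √(-2) = I*√2 ≈ 1.4142*I)
u = -3 + √(-2 + I*√2)/5 ≈ -2.9052 + 0.29831*I
d(l) = -3 + √(-2 + I*√2)/5
a(z) = -2*z
(127*a(d(4)))*84 = (127*(-2*(-3 + √(-2 + I*√2)/5)))*84 = (127*(6 - 2*√(-2 + I*√2)/5))*84 = (762 - 254*√(-2 + I*√2)/5)*84 = 64008 - 21336*√(-2 + I*√2)/5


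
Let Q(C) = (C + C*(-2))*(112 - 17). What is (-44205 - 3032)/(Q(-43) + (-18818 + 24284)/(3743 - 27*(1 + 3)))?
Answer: -171706495/14854441 ≈ -11.559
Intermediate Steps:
Q(C) = -95*C (Q(C) = (C - 2*C)*95 = -C*95 = -95*C)
(-44205 - 3032)/(Q(-43) + (-18818 + 24284)/(3743 - 27*(1 + 3))) = (-44205 - 3032)/(-95*(-43) + (-18818 + 24284)/(3743 - 27*(1 + 3))) = -47237/(4085 + 5466/(3743 - 27*4)) = -47237/(4085 + 5466/(3743 - 108)) = -47237/(4085 + 5466/3635) = -47237/14854441/3635 = -47237*3635/14854441 = -171706495/14854441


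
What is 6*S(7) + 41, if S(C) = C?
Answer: 83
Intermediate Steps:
6*S(7) + 41 = 6*7 + 41 = 42 + 41 = 83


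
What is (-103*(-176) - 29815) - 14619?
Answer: -26306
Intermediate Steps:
(-103*(-176) - 29815) - 14619 = (18128 - 29815) - 14619 = -11687 - 14619 = -26306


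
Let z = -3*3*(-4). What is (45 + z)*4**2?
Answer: 1296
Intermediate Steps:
z = 36 (z = -9*(-4) = 36)
(45 + z)*4**2 = (45 + 36)*4**2 = 81*16 = 1296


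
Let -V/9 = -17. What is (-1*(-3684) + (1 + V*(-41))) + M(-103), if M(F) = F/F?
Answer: -2587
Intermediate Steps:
V = 153 (V = -9*(-17) = 153)
M(F) = 1
(-1*(-3684) + (1 + V*(-41))) + M(-103) = (-1*(-3684) + (1 + 153*(-41))) + 1 = (3684 + (1 - 6273)) + 1 = (3684 - 6272) + 1 = -2588 + 1 = -2587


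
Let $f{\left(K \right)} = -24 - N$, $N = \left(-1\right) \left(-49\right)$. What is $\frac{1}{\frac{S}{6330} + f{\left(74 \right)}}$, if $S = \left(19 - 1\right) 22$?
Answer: $- \frac{1055}{76949} \approx -0.01371$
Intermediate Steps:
$N = 49$
$f{\left(K \right)} = -73$ ($f{\left(K \right)} = -24 - 49 = -73$)
$S = 396$ ($S = 18 \cdot 22 = 396$)
$\frac{1}{\frac{S}{6330} + f{\left(74 \right)}} = \frac{1}{\frac{396}{6330} - 73} = \frac{1}{396 \cdot \frac{1}{6330} - 73} = \frac{1}{\frac{66}{1055} - 73} = \frac{1}{- \frac{76949}{1055}} = - \frac{1055}{76949}$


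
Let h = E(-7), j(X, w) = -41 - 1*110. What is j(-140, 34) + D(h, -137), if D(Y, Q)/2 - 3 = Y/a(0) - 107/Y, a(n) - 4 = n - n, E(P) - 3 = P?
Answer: -187/2 ≈ -93.500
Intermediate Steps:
j(X, w) = -151 (j(X, w) = -41 - 110 = -151)
E(P) = 3 + P
h = -4 (h = 3 - 7 = -4)
a(n) = 4 (a(n) = 4 + (n - n) = 4 + 0 = 4)
D(Y, Q) = 6 + Y/2 - 214/Y (D(Y, Q) = 6 + 2*(Y/4 - 107/Y) = 6 + 2*(-107/Y + Y/4) = 6 + (Y/2 - 214/Y) = 6 + Y/2 - 214/Y)
j(-140, 34) + D(h, -137) = -151 + (6 + (½)*(-4) - 214/(-4)) = -151 + (6 - 2 - 214*(-¼)) = -151 + (6 - 2 + 107/2) = -151 + 115/2 = -187/2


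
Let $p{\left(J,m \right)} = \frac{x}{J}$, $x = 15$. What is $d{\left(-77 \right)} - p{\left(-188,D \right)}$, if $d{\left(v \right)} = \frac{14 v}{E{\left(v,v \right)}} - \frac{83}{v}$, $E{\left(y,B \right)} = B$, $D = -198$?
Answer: $\frac{219423}{14476} \approx 15.158$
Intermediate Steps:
$p{\left(J,m \right)} = \frac{15}{J}$
$d{\left(v \right)} = 14 - \frac{83}{v}$ ($d{\left(v \right)} = \frac{14 v}{v} - \frac{83}{v} = 14 - \frac{83}{v}$)
$d{\left(-77 \right)} - p{\left(-188,D \right)} = \left(14 - \frac{83}{-77}\right) - \frac{15}{-188} = \left(14 - - \frac{83}{77}\right) - 15 \left(- \frac{1}{188}\right) = \left(14 + \frac{83}{77}\right) - - \frac{15}{188} = \frac{1161}{77} + \frac{15}{188} = \frac{219423}{14476}$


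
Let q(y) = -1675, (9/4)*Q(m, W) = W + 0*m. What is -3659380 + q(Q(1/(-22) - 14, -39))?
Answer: -3661055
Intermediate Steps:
Q(m, W) = 4*W/9 (Q(m, W) = 4*(W + 0*m)/9 = 4*(W + 0)/9 = 4*W/9)
-3659380 + q(Q(1/(-22) - 14, -39)) = -3659380 - 1675 = -3661055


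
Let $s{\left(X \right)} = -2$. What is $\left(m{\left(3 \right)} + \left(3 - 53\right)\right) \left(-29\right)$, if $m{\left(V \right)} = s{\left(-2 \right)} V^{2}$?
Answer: $1972$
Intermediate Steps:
$m{\left(V \right)} = - 2 V^{2}$
$\left(m{\left(3 \right)} + \left(3 - 53\right)\right) \left(-29\right) = \left(- 2 \cdot 3^{2} + \left(3 - 53\right)\right) \left(-29\right) = \left(\left(-2\right) 9 - 50\right) \left(-29\right) = \left(-18 - 50\right) \left(-29\right) = \left(-68\right) \left(-29\right) = 1972$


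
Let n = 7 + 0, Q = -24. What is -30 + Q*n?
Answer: -198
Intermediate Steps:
n = 7
-30 + Q*n = -30 - 24*7 = -30 - 168 = -198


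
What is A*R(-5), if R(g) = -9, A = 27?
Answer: -243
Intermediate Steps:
A*R(-5) = 27*(-9) = -243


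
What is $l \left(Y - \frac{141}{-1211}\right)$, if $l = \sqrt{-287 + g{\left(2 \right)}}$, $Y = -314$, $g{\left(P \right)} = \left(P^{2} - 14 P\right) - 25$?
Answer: $- \frac{1520452 i \sqrt{21}}{1211} \approx - 5753.6 i$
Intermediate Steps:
$g{\left(P \right)} = -25 + P^{2} - 14 P$
$l = 4 i \sqrt{21}$ ($l = \sqrt{-287 - \left(53 - 4\right)} = \sqrt{-287 - 49} = \sqrt{-336} = 4 i \sqrt{21} \approx 18.33 i$)
$l \left(Y - \frac{141}{-1211}\right) = 4 i \sqrt{21} \left(-314 - \frac{141}{-1211}\right) = 4 i \sqrt{21} \left(-314 - - \frac{141}{1211}\right) = 4 i \sqrt{21} \left(-314 + \frac{141}{1211}\right) = 4 i \sqrt{21} \left(- \frac{380113}{1211}\right) = - \frac{1520452 i \sqrt{21}}{1211}$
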